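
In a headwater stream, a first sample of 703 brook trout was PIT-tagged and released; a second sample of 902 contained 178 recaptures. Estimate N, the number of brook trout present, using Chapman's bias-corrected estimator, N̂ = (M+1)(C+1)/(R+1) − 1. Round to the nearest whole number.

N̂ = (703+1)(902+1)/(178+1) − 1 = 704·903/179 − 1
= 635712/179 − 1 ≈ 3551.46 − 1 ≈ 3550.46 → 3550

N ≈ 3550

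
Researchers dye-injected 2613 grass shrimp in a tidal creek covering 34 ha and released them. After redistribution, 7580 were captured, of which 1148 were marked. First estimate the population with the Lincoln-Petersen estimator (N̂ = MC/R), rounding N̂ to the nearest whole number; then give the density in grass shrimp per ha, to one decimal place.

N̂ = 2613·7580/1148 = 19806540/1148 ≈ 17253.1 → 17253
Density = N̂ / area = 17253 / 34 ≈ 507.44 → 507.4 per ha

density ≈ 507.4 grass shrimp per ha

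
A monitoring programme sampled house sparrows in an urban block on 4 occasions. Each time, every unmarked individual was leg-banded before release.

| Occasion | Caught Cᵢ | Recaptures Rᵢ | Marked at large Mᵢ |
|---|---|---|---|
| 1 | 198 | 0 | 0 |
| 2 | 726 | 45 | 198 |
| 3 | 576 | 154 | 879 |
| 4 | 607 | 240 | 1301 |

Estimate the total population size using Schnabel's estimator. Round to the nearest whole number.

Σ MᵢCᵢ = 0·198 + 198·726 + 879·576 + 1301·607 = 0 + 143748 + 506304 + 789707 = 1439759
Σ Rᵢ = 0 + 45 + 154 + 240 = 439
N̂ = 1439759 / 439 ≈ 3279.6 → 3280

N ≈ 3280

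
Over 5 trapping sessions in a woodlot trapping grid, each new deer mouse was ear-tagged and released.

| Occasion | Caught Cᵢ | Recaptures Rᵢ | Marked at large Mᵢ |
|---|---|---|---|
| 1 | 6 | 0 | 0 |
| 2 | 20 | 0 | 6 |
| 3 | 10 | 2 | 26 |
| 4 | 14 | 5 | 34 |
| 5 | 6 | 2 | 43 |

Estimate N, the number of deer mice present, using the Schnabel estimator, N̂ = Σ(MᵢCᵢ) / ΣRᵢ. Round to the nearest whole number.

N ≈ 124

Σ MᵢCᵢ = 0·6 + 6·20 + 26·10 + 34·14 + 43·6 = 0 + 120 + 260 + 476 + 258 = 1114
Σ Rᵢ = 0 + 0 + 2 + 5 + 2 = 9
N̂ = 1114 / 9 ≈ 123.8 → 124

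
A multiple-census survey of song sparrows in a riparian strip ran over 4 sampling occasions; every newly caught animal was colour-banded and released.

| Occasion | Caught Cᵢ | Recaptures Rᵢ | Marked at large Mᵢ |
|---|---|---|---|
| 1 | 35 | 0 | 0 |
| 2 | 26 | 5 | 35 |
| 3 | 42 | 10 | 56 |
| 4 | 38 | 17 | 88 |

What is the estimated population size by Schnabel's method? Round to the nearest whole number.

N ≈ 206

Σ MᵢCᵢ = 0·35 + 35·26 + 56·42 + 88·38 = 0 + 910 + 2352 + 3344 = 6606
Σ Rᵢ = 0 + 5 + 10 + 17 = 32
N̂ = 6606 / 32 ≈ 206.4 → 206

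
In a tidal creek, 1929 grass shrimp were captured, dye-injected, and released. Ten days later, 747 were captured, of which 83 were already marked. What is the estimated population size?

N = (1929 × 747) / 83 = 1440963 / 83 = 17361

N = 17,361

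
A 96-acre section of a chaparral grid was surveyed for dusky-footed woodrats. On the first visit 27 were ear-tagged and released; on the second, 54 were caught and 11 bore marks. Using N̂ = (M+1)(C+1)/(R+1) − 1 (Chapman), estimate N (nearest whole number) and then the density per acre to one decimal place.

density ≈ 1.3 dusky-footed woodrats per acre

N̂ = 28·55/12 − 1 = 1540/12 − 1 ≈ 127.3 → 127
Density = N̂ / area = 127 / 96 ≈ 1.32 → 1.3 per acre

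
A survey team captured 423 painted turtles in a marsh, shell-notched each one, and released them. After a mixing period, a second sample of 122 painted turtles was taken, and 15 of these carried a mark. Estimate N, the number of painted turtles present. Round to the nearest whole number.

The marked fraction in the recapture sample should equal the marked fraction in the population: 15/122 = 423/N.
N = (423 × 122) / 15 = 51606 / 15 ≈ 3440.4 → 3440

N ≈ 3440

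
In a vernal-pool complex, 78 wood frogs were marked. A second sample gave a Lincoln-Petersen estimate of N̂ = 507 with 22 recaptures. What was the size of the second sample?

From N = M·C/R: C = N·R / M = 507·22 / 78 = 11154 / 78 = 143.

C = 143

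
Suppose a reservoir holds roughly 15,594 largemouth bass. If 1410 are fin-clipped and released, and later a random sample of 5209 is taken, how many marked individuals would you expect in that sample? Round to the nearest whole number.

The marked fraction of the population is 1410/15594, so in a sample of 5209 expect C·(M/N) marked.
E[R] = 1410 × 5209 / 15594 = 7344690 / 15594 ≈ 471.0 → 471

expected recaptures ≈ 471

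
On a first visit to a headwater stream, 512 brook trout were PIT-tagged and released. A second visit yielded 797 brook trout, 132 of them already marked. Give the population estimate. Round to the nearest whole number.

N ≈ 3091

N = (512 × 797) / 132 = 408064 / 132 ≈ 3091.4 → 3091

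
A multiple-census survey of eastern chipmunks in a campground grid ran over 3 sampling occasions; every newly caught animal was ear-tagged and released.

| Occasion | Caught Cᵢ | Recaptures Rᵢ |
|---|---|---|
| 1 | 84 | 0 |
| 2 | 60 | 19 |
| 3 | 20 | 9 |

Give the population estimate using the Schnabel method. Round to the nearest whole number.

Marked at large before each occasion: Mᵢ = Σⱼ<ᵢ (Cⱼ − Rⱼ) → M1=0, M2=84, M3=125
Σ MᵢCᵢ = 0·84 + 84·60 + 125·20 = 0 + 5040 + 2500 = 7540
Σ Rᵢ = 0 + 19 + 9 = 28
N̂ = 7540 / 28 ≈ 269.3 → 269

N ≈ 269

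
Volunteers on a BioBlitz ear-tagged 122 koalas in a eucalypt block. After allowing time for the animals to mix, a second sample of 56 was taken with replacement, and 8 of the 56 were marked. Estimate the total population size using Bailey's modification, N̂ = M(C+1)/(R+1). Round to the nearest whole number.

N ≈ 773

N̂ = 122·(56+1)/(8+1) = 122·57/9 = 6954/9 ≈ 772.7 → 773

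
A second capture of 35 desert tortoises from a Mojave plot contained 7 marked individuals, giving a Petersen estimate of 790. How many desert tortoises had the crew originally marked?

From N = M·C/R: M = N·R / C = 790·7 / 35 = 5530 / 35 = 158.

M = 158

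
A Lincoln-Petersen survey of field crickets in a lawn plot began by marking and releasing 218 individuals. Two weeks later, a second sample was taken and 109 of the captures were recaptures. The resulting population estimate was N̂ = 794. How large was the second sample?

From N = M·C/R: C = N·R / M = 794·109 / 218 = 86546 / 218 = 397.

C = 397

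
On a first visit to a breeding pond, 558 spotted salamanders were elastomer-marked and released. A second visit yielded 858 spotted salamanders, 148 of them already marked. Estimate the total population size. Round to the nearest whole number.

The marked fraction in the recapture sample should equal the marked fraction in the population: 148/858 = 558/N.
N = (558 × 858) / 148 = 478764 / 148 ≈ 3234.9 → 3235

N ≈ 3235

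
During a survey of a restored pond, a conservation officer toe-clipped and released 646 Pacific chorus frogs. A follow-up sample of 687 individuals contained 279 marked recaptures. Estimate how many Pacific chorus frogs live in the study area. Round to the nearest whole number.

N ≈ 1591

The marked fraction in the recapture sample should equal the marked fraction in the population: 279/687 = 646/N.
N = (646 × 687) / 279 = 443802 / 279 ≈ 1590.7 → 1591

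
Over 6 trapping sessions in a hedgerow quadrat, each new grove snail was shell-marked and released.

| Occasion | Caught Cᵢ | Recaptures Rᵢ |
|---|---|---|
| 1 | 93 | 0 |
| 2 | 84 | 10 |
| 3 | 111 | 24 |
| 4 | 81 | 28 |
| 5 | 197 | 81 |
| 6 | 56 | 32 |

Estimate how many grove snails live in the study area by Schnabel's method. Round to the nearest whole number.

Marked at large before each occasion: Mᵢ = Σⱼ<ᵢ (Cⱼ − Rⱼ) → M1=0, M2=93, M3=167, M4=254, M5=307, M6=423
Σ MᵢCᵢ = 0·93 + 93·84 + 167·111 + 254·81 + 307·197 + 423·56 = 0 + 7812 + 18537 + 20574 + 60479 + 23688 = 131090
Σ Rᵢ = 0 + 10 + 24 + 28 + 81 + 32 = 175
N̂ = 131090 / 175 ≈ 749.1 → 749

N ≈ 749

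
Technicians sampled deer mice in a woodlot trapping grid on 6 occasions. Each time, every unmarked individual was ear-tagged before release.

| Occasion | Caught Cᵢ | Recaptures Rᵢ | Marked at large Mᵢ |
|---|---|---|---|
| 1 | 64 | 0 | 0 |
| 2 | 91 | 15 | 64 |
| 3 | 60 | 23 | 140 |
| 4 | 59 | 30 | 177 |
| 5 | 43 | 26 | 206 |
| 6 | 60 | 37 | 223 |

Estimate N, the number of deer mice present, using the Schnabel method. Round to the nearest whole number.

N ≈ 358

Σ MᵢCᵢ = 0·64 + 64·91 + 140·60 + 177·59 + 206·43 + 223·60 = 0 + 5824 + 8400 + 10443 + 8858 + 13380 = 46905
Σ Rᵢ = 0 + 15 + 23 + 30 + 26 + 37 = 131
N̂ = 46905 / 131 ≈ 358.1 → 358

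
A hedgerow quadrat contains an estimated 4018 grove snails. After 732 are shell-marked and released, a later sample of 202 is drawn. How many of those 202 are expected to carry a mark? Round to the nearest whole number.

Expected recaptures E[R] = M·C / N.
E[R] = 732 × 202 / 4018 = 147864 / 4018 ≈ 36.8 → 37

expected recaptures ≈ 37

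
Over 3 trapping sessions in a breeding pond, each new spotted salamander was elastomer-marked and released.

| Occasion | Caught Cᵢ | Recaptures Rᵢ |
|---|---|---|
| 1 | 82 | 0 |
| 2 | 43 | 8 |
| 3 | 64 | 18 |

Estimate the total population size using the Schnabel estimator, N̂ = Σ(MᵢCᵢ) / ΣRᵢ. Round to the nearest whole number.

Marked at large before each occasion: Mᵢ = Σⱼ<ᵢ (Cⱼ − Rⱼ) → M1=0, M2=82, M3=117
Σ MᵢCᵢ = 0·82 + 82·43 + 117·64 = 0 + 3526 + 7488 = 11014
Σ Rᵢ = 0 + 8 + 18 = 26
N̂ = 11014 / 26 ≈ 423.6 → 424

N ≈ 424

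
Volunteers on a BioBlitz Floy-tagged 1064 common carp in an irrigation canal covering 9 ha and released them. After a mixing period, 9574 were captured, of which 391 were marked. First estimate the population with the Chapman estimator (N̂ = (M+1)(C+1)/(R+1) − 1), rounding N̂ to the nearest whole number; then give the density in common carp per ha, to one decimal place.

density ≈ 2890.3 common carp per ha

N̂ = 1065·9575/392 − 1 = 10197375/392 − 1 ≈ 26012.7 → 26013
Density = N̂ / area = 26013 / 9 ≈ 2890.33 → 2890.3 per ha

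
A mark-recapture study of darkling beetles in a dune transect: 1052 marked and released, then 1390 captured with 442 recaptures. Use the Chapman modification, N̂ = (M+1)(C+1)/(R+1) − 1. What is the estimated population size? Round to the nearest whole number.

N̂ = (1052+1)(1390+1)/(442+1) − 1 = 1053·1391/443 − 1
= 1464723/443 − 1 ≈ 3306.4 − 1 ≈ 3305.4 → 3305

N ≈ 3305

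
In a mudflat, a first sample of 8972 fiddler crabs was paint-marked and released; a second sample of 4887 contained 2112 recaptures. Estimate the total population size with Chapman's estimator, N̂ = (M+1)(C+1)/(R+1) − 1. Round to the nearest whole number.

N̂ = (8972+1)(4887+1)/(2112+1) − 1 = 8973·4888/2113 − 1
= 43860024/2113 − 1 ≈ 20757.2 − 1 ≈ 20756.2 → 20756

N ≈ 20,756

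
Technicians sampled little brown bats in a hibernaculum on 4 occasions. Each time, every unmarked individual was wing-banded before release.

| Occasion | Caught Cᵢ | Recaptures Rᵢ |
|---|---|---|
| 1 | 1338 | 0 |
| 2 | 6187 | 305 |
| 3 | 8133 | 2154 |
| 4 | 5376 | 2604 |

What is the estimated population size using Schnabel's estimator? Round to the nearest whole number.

N ≈ 27,248

Marked at large before each occasion: Mᵢ = Σⱼ<ᵢ (Cⱼ − Rⱼ) → M1=0, M2=1338, M3=7220, M4=13199
Σ MᵢCᵢ = 0·1338 + 1338·6187 + 7220·8133 + 13199·5376 = 0 + 8278206 + 58720260 + 70957824 = 137956290
Σ Rᵢ = 0 + 305 + 2154 + 2604 = 5063
N̂ = 137956290 / 5063 ≈ 27247.9 → 27248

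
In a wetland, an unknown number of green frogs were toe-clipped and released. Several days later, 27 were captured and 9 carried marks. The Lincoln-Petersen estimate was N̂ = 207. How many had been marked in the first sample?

M = 69

From N = M·C/R: M = N·R / C = 207·9 / 27 = 1863 / 27 = 69.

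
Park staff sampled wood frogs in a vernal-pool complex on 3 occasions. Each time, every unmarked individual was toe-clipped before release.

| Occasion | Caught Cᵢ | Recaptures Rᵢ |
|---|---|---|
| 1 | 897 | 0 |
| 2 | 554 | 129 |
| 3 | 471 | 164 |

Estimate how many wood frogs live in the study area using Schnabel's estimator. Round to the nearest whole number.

N ≈ 3821

Marked at large before each occasion: Mᵢ = Σⱼ<ᵢ (Cⱼ − Rⱼ) → M1=0, M2=897, M3=1322
Σ MᵢCᵢ = 0·897 + 897·554 + 1322·471 = 0 + 496938 + 622662 = 1119600
Σ Rᵢ = 0 + 129 + 164 = 293
N̂ = 1119600 / 293 ≈ 3821.2 → 3821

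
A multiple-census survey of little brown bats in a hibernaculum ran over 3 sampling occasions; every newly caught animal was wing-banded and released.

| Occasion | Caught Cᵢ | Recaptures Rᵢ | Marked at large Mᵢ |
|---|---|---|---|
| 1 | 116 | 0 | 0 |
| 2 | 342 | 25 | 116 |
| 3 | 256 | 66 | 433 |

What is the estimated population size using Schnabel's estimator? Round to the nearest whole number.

Σ MᵢCᵢ = 0·116 + 116·342 + 433·256 = 0 + 39672 + 110848 = 150520
Σ Rᵢ = 0 + 25 + 66 = 91
N̂ = 150520 / 91 ≈ 1654.1 → 1654

N ≈ 1654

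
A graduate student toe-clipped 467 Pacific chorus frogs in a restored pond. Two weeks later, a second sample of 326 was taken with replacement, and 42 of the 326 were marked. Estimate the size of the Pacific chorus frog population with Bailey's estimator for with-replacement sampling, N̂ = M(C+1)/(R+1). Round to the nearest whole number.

N̂ = 467·(326+1)/(42+1) = 467·327/43 = 152709/43 ≈ 3551.4 → 3551

N ≈ 3551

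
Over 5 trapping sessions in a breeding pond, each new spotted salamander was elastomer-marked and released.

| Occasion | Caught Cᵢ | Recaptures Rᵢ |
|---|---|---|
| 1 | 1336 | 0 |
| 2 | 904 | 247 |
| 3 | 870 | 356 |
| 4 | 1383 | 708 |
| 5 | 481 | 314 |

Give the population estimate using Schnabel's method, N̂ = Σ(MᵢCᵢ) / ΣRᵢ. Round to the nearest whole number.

Marked at large before each occasion: Mᵢ = Σⱼ<ᵢ (Cⱼ − Rⱼ) → M1=0, M2=1336, M3=1993, M4=2507, M5=3182
Σ MᵢCᵢ = 0·1336 + 1336·904 + 1993·870 + 2507·1383 + 3182·481 = 0 + 1207744 + 1733910 + 3467181 + 1530542 = 7939377
Σ Rᵢ = 0 + 247 + 356 + 708 + 314 = 1625
N̂ = 7939377 / 1625 ≈ 4885.8 → 4886

N ≈ 4886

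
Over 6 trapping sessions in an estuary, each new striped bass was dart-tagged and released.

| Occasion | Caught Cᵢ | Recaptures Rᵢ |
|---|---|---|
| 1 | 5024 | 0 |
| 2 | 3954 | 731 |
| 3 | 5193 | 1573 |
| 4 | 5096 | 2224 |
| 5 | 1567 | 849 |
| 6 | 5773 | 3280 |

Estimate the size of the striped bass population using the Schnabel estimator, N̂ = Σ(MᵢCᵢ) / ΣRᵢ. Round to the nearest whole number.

Marked at large before each occasion: Mᵢ = Σⱼ<ᵢ (Cⱼ − Rⱼ) → M1=0, M2=5024, M3=8247, M4=11867, M5=14739, M6=15457
Σ MᵢCᵢ = 0·5024 + 5024·3954 + 8247·5193 + 11867·5096 + 14739·1567 + 15457·5773 = 0 + 19864896 + 42826671 + 60474232 + 23096013 + 89233261 = 235495073
Σ Rᵢ = 0 + 731 + 1573 + 2224 + 849 + 3280 = 8657
N̂ = 235495073 / 8657 ≈ 27202.9 → 27203

N ≈ 27,203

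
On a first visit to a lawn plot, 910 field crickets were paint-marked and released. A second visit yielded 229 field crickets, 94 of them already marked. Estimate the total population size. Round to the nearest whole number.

N = (910 × 229) / 94 = 208390 / 94 ≈ 2216.9 → 2217

N ≈ 2217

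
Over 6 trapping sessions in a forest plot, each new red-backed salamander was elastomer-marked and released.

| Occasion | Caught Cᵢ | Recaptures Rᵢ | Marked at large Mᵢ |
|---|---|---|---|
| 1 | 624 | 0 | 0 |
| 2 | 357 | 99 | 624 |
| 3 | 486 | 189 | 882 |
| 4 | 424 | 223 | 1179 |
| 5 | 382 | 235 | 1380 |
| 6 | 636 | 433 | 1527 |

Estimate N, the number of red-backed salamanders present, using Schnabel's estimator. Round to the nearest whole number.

N ≈ 2247

Σ MᵢCᵢ = 0·624 + 624·357 + 882·486 + 1179·424 + 1380·382 + 1527·636 = 0 + 222768 + 428652 + 499896 + 527160 + 971172 = 2649648
Σ Rᵢ = 0 + 99 + 189 + 223 + 235 + 433 = 1179
N̂ = 2649648 / 1179 ≈ 2247.4 → 2247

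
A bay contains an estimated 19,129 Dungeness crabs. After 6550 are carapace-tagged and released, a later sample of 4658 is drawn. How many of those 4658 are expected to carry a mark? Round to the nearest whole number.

expected recaptures ≈ 1595

Expected recaptures E[R] = M·C / N.
E[R] = 6550 × 4658 / 19129 = 30509900 / 19129 ≈ 1595.0 → 1595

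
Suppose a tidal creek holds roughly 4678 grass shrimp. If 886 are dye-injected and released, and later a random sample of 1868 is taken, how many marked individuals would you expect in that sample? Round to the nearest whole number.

expected recaptures ≈ 354

The marked fraction of the population is 886/4678, so in a sample of 1868 expect C·(M/N) marked.
E[R] = 886 × 1868 / 4678 = 1655048 / 4678 ≈ 353.8 → 354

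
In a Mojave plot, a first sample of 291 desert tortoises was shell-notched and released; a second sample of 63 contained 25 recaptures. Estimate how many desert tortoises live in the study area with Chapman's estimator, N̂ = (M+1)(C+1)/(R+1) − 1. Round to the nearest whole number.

N̂ = (291+1)(63+1)/(25+1) − 1 = 292·64/26 − 1
= 18688/26 − 1 ≈ 718.8 − 1 ≈ 717.8 → 718

N ≈ 718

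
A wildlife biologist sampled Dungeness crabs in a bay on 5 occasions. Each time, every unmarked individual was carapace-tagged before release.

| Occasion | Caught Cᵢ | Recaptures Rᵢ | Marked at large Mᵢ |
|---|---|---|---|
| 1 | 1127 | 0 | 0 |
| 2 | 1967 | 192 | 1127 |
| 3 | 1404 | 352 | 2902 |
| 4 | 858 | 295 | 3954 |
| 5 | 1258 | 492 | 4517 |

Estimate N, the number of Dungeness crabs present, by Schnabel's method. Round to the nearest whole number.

Σ MᵢCᵢ = 0·1127 + 1127·1967 + 2902·1404 + 3954·858 + 4517·1258 = 0 + 2216809 + 4074408 + 3392532 + 5682386 = 15366135
Σ Rᵢ = 0 + 192 + 352 + 295 + 492 = 1331
N̂ = 15366135 / 1331 ≈ 11544.8 → 11545

N ≈ 11,545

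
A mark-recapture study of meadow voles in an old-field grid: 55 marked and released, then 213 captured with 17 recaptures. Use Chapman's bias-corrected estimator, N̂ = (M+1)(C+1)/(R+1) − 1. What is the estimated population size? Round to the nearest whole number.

N ≈ 665

N̂ = (55+1)(213+1)/(17+1) − 1 = 56·214/18 − 1
= 11984/18 − 1 ≈ 665.8 − 1 ≈ 664.8 → 665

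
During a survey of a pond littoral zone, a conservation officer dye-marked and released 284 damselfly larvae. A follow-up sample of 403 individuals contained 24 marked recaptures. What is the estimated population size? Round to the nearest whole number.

N = (284 × 403) / 24 = 114452 / 24 ≈ 4768.8 → 4769

N ≈ 4769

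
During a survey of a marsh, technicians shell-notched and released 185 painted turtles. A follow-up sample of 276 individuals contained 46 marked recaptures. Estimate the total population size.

N = (185 × 276) / 46 = 51060 / 46 = 1110

N = 1110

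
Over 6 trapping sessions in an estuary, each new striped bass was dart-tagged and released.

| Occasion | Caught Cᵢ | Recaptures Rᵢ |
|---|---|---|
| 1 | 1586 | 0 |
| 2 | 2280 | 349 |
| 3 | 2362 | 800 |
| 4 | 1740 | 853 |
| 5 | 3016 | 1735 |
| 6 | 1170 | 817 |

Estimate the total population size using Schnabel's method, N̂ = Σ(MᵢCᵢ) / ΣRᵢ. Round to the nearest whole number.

Marked at large before each occasion: Mᵢ = Σⱼ<ᵢ (Cⱼ − Rⱼ) → M1=0, M2=1586, M3=3517, M4=5079, M5=5966, M6=7247
Σ MᵢCᵢ = 0·1586 + 1586·2280 + 3517·2362 + 5079·1740 + 5966·3016 + 7247·1170 = 0 + 3616080 + 8307154 + 8837460 + 17993456 + 8478990 = 47233140
Σ Rᵢ = 0 + 349 + 800 + 853 + 1735 + 817 = 4554
N̂ = 47233140 / 4554 ≈ 10371.8 → 10372

N ≈ 10,372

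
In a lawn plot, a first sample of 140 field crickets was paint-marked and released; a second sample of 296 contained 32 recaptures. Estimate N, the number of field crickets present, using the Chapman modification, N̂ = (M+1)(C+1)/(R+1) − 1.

N̂ = (140+1)(296+1)/(32+1) − 1 = 141·297/33 − 1
= 41877/33 − 1 = 1269 − 1 = 1268

N = 1268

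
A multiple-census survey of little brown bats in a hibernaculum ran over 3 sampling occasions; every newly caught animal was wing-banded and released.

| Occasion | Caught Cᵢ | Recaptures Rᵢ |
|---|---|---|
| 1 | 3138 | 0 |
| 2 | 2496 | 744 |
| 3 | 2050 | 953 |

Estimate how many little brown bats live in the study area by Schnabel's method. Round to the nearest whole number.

Marked at large before each occasion: Mᵢ = Σⱼ<ᵢ (Cⱼ − Rⱼ) → M1=0, M2=3138, M3=4890
Σ MᵢCᵢ = 0·3138 + 3138·2496 + 4890·2050 = 0 + 7832448 + 10024500 = 17856948
Σ Rᵢ = 0 + 744 + 953 = 1697
N̂ = 17856948 / 1697 ≈ 10522.7 → 10523

N ≈ 10,523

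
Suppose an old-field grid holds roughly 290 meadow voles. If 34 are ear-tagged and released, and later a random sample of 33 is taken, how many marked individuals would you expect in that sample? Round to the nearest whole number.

The marked fraction of the population is 34/290, so in a sample of 33 expect C·(M/N) marked.
E[R] = 34 × 33 / 290 = 1122 / 290 ≈ 3.9 → 4

expected recaptures ≈ 4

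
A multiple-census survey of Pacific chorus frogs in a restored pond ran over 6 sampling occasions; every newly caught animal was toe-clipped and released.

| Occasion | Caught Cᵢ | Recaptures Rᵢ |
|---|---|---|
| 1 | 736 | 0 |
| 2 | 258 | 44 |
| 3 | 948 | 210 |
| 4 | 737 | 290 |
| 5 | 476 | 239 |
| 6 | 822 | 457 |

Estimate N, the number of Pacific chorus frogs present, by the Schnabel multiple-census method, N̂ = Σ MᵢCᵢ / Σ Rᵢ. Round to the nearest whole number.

N ≈ 4275

Marked at large before each occasion: Mᵢ = Σⱼ<ᵢ (Cⱼ − Rⱼ) → M1=0, M2=736, M3=950, M4=1688, M5=2135, M6=2372
Σ MᵢCᵢ = 0·736 + 736·258 + 950·948 + 1688·737 + 2135·476 + 2372·822 = 0 + 189888 + 900600 + 1244056 + 1016260 + 1949784 = 5300588
Σ Rᵢ = 0 + 44 + 210 + 290 + 239 + 457 = 1240
N̂ = 5300588 / 1240 ≈ 4274.7 → 4275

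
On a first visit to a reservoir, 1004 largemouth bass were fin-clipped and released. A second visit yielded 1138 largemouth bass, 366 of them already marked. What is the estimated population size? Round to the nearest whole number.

N ≈ 3122

N = (1004 × 1138) / 366 = 1142552 / 366 ≈ 3121.7 → 3122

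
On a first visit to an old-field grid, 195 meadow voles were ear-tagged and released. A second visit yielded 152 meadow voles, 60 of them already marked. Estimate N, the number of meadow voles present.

N = 494

Lincoln-Petersen assumes M/N = R/C, so N = M·C / R.
N = (195 × 152) / 60 = 29640 / 60 = 494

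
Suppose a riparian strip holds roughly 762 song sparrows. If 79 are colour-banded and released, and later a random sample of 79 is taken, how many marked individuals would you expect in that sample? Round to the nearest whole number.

The marked fraction of the population is 79/762, so in a sample of 79 expect C·(M/N) marked.
E[R] = 79 × 79 / 762 = 6241 / 762 ≈ 8.2 → 8

expected recaptures ≈ 8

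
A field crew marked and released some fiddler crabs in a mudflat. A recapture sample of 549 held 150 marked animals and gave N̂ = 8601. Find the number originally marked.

From N = M·C/R: M = N·R / C = 8601·150 / 549 = 1290150 / 549 = 2350.

M = 2350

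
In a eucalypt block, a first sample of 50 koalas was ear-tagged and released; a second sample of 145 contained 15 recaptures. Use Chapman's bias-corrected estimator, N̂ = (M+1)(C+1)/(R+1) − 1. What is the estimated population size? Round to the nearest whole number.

N̂ = (50+1)(145+1)/(15+1) − 1 = 51·146/16 − 1
= 7446/16 − 1 ≈ 465.4 − 1 ≈ 464.4 → 464

N ≈ 464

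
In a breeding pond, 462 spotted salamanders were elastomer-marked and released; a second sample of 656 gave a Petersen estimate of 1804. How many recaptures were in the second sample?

From N = M·C/R: R = M·C / N = 462·656 / 1804 = 303072 / 1804 = 168.

R = 168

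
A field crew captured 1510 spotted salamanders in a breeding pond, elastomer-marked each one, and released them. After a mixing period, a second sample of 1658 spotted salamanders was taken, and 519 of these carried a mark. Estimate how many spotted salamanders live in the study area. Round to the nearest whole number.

N = (1510 × 1658) / 519 = 2503580 / 519 ≈ 4823.9 → 4824

N ≈ 4824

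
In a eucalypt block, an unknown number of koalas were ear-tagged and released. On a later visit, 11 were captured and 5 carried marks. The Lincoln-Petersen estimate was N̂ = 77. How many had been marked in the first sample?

M = 35

From N = M·C/R: M = N·R / C = 77·5 / 11 = 385 / 11 = 35.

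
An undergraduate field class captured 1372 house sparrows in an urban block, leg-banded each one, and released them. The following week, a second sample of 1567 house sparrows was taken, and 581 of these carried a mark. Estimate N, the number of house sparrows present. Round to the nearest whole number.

N ≈ 3700

The marked fraction in the recapture sample should equal the marked fraction in the population: 581/1567 = 1372/N.
N = (1372 × 1567) / 581 = 2149924 / 581 ≈ 3700.4 → 3700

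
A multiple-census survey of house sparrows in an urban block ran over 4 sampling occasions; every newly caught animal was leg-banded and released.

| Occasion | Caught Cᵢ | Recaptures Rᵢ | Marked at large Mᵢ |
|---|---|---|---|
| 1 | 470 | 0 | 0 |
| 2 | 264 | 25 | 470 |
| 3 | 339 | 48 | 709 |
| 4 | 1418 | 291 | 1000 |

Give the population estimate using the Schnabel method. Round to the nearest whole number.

Σ MᵢCᵢ = 0·470 + 470·264 + 709·339 + 1000·1418 = 0 + 124080 + 240351 + 1418000 = 1782431
Σ Rᵢ = 0 + 25 + 48 + 291 = 364
N̂ = 1782431 / 364 ≈ 4896.8 → 4897

N ≈ 4897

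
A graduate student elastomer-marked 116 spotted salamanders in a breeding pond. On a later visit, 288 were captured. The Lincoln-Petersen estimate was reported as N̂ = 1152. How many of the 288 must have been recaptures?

R = 29

From N = M·C/R: R = M·C / N = 116·288 / 1152 = 33408 / 1152 = 29.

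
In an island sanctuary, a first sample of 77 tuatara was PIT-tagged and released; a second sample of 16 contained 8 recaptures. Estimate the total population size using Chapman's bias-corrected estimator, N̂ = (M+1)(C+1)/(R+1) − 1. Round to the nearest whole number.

N̂ = (77+1)(16+1)/(8+1) − 1 = 78·17/9 − 1
= 1326/9 − 1 ≈ 147.3 − 1 ≈ 146.3 → 146

N ≈ 146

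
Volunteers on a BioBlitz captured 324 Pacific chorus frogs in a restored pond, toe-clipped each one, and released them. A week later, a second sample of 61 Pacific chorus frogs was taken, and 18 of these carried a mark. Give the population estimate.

N = 1098

The marked fraction in the recapture sample should equal the marked fraction in the population: 18/61 = 324/N.
N = (324 × 61) / 18 = 19764 / 18 = 1098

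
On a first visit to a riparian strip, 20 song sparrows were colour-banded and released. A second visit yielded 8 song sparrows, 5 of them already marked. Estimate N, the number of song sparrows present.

Lincoln-Petersen assumes M/N = R/C, so N = M·C / R.
N = (20 × 8) / 5 = 160 / 5 = 32

N = 32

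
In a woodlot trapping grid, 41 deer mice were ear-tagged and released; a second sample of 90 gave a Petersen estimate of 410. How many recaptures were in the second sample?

From N = M·C/R: R = M·C / N = 41·90 / 410 = 3690 / 410 = 9.

R = 9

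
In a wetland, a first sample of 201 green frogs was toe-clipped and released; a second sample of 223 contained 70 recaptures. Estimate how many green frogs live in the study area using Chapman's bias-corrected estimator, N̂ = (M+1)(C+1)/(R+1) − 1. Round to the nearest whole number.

N̂ = (201+1)(223+1)/(70+1) − 1 = 202·224/71 − 1
= 45248/71 − 1 ≈ 637.3 − 1 ≈ 636.3 → 636

N ≈ 636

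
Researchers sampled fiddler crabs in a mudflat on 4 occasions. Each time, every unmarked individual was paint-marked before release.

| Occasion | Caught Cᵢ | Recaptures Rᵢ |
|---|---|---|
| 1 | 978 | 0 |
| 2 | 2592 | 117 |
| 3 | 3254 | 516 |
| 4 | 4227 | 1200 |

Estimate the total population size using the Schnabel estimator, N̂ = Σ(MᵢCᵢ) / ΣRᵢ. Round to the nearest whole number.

N ≈ 21,790

Marked at large before each occasion: Mᵢ = Σⱼ<ᵢ (Cⱼ − Rⱼ) → M1=0, M2=978, M3=3453, M4=6191
Σ MᵢCᵢ = 0·978 + 978·2592 + 3453·3254 + 6191·4227 = 0 + 2534976 + 11236062 + 26169357 = 39940395
Σ Rᵢ = 0 + 117 + 516 + 1200 = 1833
N̂ = 39940395 / 1833 ≈ 21789.6 → 21790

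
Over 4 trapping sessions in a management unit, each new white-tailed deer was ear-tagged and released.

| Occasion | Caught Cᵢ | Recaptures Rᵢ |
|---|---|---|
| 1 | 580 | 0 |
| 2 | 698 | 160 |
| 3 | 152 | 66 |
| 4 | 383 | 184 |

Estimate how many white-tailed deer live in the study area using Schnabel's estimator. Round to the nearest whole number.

N ≈ 2527

Marked at large before each occasion: Mᵢ = Σⱼ<ᵢ (Cⱼ − Rⱼ) → M1=0, M2=580, M3=1118, M4=1204
Σ MᵢCᵢ = 0·580 + 580·698 + 1118·152 + 1204·383 = 0 + 404840 + 169936 + 461132 = 1035908
Σ Rᵢ = 0 + 160 + 66 + 184 = 410
N̂ = 1035908 / 410 ≈ 2526.6 → 2527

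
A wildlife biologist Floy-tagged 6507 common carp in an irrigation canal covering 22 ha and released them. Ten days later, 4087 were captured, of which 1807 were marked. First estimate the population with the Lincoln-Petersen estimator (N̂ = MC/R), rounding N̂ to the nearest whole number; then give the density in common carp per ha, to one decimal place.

N̂ = 6507·4087/1807 = 26594109/1807 ≈ 14717.3 → 14717
Density = N̂ / area = 14717 / 22 ≈ 668.95 → 669.0 per ha

density ≈ 669.0 common carp per ha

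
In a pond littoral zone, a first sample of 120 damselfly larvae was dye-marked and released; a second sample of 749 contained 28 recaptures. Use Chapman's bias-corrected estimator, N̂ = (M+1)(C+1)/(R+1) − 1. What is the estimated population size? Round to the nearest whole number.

N ≈ 3128

N̂ = (120+1)(749+1)/(28+1) − 1 = 121·750/29 − 1
= 90750/29 − 1 ≈ 3129.3 − 1 ≈ 3128.3 → 3128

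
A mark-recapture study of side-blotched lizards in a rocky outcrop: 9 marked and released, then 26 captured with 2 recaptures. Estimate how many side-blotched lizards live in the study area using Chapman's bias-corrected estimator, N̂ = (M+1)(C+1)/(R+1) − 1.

N = 89

N̂ = (9+1)(26+1)/(2+1) − 1 = 10·27/3 − 1
= 270/3 − 1 = 90 − 1 = 89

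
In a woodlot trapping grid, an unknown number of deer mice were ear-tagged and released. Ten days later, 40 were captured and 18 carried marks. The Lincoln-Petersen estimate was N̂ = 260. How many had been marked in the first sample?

From N = M·C/R: M = N·R / C = 260·18 / 40 = 4680 / 40 = 117.

M = 117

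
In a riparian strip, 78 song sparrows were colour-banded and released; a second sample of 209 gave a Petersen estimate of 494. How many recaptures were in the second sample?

From N = M·C/R: R = M·C / N = 78·209 / 494 = 16302 / 494 = 33.

R = 33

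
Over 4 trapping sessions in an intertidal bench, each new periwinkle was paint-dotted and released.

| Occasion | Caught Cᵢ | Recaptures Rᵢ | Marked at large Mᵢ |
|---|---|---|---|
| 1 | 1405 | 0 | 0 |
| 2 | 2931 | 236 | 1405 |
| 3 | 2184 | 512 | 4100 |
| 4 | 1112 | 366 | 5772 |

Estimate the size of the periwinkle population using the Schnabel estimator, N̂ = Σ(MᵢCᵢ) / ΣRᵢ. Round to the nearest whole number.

Σ MᵢCᵢ = 0·1405 + 1405·2931 + 4100·2184 + 5772·1112 = 0 + 4118055 + 8954400 + 6418464 = 19490919
Σ Rᵢ = 0 + 236 + 512 + 366 = 1114
N̂ = 19490919 / 1114 ≈ 17496.3 → 17496

N ≈ 17,496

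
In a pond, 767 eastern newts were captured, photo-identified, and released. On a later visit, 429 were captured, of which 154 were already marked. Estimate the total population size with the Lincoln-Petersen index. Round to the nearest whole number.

N ≈ 2137

N = (767 × 429) / 154 = 329043 / 154 ≈ 2136.6 → 2137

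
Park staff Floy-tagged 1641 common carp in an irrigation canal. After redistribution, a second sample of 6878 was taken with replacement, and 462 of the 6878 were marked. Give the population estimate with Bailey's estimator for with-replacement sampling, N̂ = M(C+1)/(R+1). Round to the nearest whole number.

N̂ = 1641·(6878+1)/(462+1) = 1641·6879/463 = 11288439/463 ≈ 24381.1 → 24381

N ≈ 24,381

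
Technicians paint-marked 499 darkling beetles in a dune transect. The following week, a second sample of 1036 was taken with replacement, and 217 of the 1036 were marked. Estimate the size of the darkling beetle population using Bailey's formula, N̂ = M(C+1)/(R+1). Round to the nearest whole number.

N ≈ 2374

N̂ = 499·(1036+1)/(217+1) = 499·1037/218 = 517463/218 ≈ 2373.7 → 2374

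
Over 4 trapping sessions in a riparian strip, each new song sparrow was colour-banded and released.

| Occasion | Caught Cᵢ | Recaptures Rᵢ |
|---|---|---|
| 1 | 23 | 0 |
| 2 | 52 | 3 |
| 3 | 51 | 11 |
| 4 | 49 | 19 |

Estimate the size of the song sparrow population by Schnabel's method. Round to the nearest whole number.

N ≈ 314

Marked at large before each occasion: Mᵢ = Σⱼ<ᵢ (Cⱼ − Rⱼ) → M1=0, M2=23, M3=72, M4=112
Σ MᵢCᵢ = 0·23 + 23·52 + 72·51 + 112·49 = 0 + 1196 + 3672 + 5488 = 10356
Σ Rᵢ = 0 + 3 + 11 + 19 = 33
N̂ = 10356 / 33 ≈ 313.8 → 314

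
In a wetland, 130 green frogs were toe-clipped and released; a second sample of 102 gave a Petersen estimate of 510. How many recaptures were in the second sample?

R = 26

From N = M·C/R: R = M·C / N = 130·102 / 510 = 13260 / 510 = 26.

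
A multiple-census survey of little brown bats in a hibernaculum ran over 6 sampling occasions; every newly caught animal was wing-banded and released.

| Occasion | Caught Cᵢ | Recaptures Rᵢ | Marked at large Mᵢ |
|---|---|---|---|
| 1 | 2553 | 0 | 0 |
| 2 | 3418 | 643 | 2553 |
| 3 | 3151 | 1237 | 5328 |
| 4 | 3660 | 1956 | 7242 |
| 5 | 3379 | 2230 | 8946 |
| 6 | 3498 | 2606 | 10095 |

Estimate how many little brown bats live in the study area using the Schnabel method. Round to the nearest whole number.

Σ MᵢCᵢ = 0·2553 + 2553·3418 + 5328·3151 + 7242·3660 + 8946·3379 + 10095·3498 = 0 + 8726154 + 16788528 + 26505720 + 30228534 + 35312310 = 117561246
Σ Rᵢ = 0 + 643 + 1237 + 1956 + 2230 + 2606 = 8672
N̂ = 117561246 / 8672 ≈ 13556.4 → 13556

N ≈ 13,556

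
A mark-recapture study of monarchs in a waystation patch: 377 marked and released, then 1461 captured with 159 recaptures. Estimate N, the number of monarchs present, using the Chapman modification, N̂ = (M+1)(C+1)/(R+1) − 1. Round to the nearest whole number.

N ≈ 3453

N̂ = (377+1)(1461+1)/(159+1) − 1 = 378·1462/160 − 1
= 552636/160 − 1 ≈ 3454.0 − 1 ≈ 3453.0 → 3453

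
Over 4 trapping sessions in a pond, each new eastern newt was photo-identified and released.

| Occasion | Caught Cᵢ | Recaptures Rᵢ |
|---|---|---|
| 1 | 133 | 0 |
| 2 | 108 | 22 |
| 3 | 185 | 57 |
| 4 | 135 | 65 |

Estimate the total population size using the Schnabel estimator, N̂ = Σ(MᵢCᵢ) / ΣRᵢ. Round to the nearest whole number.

Marked at large before each occasion: Mᵢ = Σⱼ<ᵢ (Cⱼ − Rⱼ) → M1=0, M2=133, M3=219, M4=347
Σ MᵢCᵢ = 0·133 + 133·108 + 219·185 + 347·135 = 0 + 14364 + 40515 + 46845 = 101724
Σ Rᵢ = 0 + 22 + 57 + 65 = 144
N̂ = 101724 / 144 ≈ 706.4 → 706

N ≈ 706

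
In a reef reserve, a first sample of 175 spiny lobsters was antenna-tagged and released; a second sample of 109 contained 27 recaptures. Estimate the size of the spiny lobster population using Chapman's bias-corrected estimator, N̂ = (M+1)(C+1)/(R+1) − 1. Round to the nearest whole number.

N̂ = (175+1)(109+1)/(27+1) − 1 = 176·110/28 − 1
= 19360/28 − 1 ≈ 691.4 − 1 ≈ 690.4 → 690

N ≈ 690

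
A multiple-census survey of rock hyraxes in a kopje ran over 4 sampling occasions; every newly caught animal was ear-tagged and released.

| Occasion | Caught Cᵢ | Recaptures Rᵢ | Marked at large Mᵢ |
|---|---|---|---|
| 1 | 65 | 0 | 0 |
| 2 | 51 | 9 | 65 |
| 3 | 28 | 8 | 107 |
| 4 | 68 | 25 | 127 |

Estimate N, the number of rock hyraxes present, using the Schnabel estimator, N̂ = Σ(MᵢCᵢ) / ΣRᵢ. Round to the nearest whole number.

N ≈ 356

Σ MᵢCᵢ = 0·65 + 65·51 + 107·28 + 127·68 = 0 + 3315 + 2996 + 8636 = 14947
Σ Rᵢ = 0 + 9 + 8 + 25 = 42
N̂ = 14947 / 42 ≈ 355.9 → 356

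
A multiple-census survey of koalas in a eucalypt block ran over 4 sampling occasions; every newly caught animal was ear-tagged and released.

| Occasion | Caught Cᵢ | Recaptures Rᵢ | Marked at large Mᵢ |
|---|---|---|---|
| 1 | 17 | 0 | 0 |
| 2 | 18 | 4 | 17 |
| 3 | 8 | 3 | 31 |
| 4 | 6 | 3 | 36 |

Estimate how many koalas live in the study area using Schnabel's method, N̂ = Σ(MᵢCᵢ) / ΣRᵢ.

N = 77

Σ MᵢCᵢ = 0·17 + 17·18 + 31·8 + 36·6 = 0 + 306 + 248 + 216 = 770
Σ Rᵢ = 0 + 4 + 3 + 3 = 10
N̂ = 770 / 10 = 77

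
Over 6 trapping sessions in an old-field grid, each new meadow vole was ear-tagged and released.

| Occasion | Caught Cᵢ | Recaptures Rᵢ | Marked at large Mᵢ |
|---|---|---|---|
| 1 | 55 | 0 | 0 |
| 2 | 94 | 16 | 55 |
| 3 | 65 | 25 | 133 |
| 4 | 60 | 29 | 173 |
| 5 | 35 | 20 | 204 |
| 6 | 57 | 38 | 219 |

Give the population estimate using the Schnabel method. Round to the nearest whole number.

N ≈ 342

Σ MᵢCᵢ = 0·55 + 55·94 + 133·65 + 173·60 + 204·35 + 219·57 = 0 + 5170 + 8645 + 10380 + 7140 + 12483 = 43818
Σ Rᵢ = 0 + 16 + 25 + 29 + 20 + 38 = 128
N̂ = 43818 / 128 ≈ 342.3 → 342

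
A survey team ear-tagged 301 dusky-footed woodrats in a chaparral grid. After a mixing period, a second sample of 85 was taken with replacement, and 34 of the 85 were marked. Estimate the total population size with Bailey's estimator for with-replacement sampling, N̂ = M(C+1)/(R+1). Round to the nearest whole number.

N ≈ 740

N̂ = 301·(85+1)/(34+1) = 301·86/35 = 25886/35 ≈ 739.6 → 740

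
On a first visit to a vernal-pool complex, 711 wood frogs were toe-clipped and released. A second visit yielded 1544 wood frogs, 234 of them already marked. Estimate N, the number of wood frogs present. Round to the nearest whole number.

N ≈ 4691

Lincoln-Petersen assumes M/N = R/C, so N = M·C / R.
N = (711 × 1544) / 234 = 1097784 / 234 ≈ 4691.4 → 4691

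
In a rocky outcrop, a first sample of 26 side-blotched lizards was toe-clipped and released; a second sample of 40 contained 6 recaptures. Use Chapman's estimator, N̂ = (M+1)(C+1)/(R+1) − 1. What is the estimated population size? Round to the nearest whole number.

N̂ = (26+1)(40+1)/(6+1) − 1 = 27·41/7 − 1
= 1107/7 − 1 ≈ 158.1 − 1 ≈ 157.1 → 157

N ≈ 157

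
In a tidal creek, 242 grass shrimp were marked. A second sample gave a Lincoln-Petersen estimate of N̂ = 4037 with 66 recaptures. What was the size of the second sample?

From N = M·C/R: C = N·R / M = 4037·66 / 242 = 266442 / 242 = 1101.

C = 1101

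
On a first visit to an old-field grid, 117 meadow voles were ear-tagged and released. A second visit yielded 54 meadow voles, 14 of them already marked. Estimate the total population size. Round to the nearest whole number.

N = (117 × 54) / 14 = 6318 / 14 ≈ 451.3 → 451

N ≈ 451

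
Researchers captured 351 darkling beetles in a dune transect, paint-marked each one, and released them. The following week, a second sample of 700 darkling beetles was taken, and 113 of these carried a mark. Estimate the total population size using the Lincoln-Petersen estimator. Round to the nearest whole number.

N = (351 × 700) / 113 = 245700 / 113 ≈ 2174.3 → 2174

N ≈ 2174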